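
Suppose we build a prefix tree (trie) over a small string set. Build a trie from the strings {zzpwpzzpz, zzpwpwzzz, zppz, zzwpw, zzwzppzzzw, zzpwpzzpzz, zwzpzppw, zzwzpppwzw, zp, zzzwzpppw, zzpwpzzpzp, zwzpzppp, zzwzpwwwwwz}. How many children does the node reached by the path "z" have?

The children of the "z" node are the distinct next characters among strings starting with "z".
Distinct next characters after "z": p, w, z.
That node has 3 child edges.

3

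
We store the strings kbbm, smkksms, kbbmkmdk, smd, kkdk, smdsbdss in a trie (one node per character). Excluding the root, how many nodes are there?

For each word, the new-node count is its length minus the longest prefix already in the trie:
  "kbbm" → 4 new (k, b, b, m)
  "smkksms" → 7 new (s, m, k, k, s, m, s)
  "kbbmkmdk" → prefix "kbbm" already present; 4 new (k, m, d, k)
  "smd" → prefix "sm" already present; 1 new (d)
  "kkdk" → prefix "k" already present; 3 new (k, d, k)
  "smdsbdss" → prefix "smd" already present; 5 new (s, b, d, s, s)
Total nodes = 4 + 7 + 4 + 1 + 3 + 5 = 24

24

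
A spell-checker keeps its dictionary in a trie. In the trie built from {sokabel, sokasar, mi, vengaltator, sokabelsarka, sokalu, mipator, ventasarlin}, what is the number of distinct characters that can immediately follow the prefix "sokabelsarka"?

0

Follow the path "sokabelsarka" to its node, then look at its outgoing edges.
No stored string extends past "sokabelsarka".
That node has 0 child edges.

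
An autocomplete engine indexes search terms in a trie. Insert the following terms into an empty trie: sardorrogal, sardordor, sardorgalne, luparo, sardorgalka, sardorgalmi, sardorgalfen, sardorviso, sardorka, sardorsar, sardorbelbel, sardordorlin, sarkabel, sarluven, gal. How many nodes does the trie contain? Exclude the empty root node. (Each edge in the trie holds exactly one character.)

Count nodes per top-level branch (shared prefixes stored once):
  'g'-branch (gal): 3 nodes
  'l'-branch (luparo): 6 nodes
  's'-branch (sardorbelbel, sardordor, sardordorlin, sardorgalfen, sardorgalka, sardorgalmi, sardorgalne, sardorka, sardorrogal, sardorsar, sardorviso, sarkabel, sarluven): 54 nodes
Sum: 63

63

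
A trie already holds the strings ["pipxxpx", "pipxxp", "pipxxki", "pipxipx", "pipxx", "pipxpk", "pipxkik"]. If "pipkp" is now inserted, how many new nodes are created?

2

Walking "pipkp" from the root, the first 3 characters ("pip") follow existing edges; "k" is the first miss.
So 5 − 3 = 2 new nodes.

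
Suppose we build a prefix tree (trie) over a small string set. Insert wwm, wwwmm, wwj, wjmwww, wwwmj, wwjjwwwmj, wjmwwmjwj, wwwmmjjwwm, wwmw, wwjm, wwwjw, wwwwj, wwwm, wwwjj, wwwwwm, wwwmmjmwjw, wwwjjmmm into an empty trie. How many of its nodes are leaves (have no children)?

A leaf is a node with no children — equivalently, the end of a word that is not a proper prefix of any other stored word.
Those words: "wjmwwmjwj", "wjmwww", "wwjjwwwmj", "wwjm", "wwmw", "wwwjjmmm", "wwwjw", "wwwmj", "wwwmmjjwwm", "wwwmmjmwjw", "wwwwj", "wwwwwm"
Leaf count: 12

12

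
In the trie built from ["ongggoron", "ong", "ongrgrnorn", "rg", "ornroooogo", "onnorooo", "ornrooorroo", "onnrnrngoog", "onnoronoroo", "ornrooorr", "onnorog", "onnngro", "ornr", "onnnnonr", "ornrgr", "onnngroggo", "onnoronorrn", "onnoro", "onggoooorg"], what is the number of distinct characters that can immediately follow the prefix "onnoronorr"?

The children of the "onnoronorr" node are the distinct next characters among strings starting with "onnoronorr".
Distinct next characters after "onnoronorr": n.
That node has 1 child edge.

1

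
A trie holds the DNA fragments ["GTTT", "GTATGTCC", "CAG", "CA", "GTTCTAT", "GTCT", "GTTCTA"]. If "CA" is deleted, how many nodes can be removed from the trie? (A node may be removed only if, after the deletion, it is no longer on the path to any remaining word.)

Walk "CA" from the leaf back toward the root, removing each node that no remaining word uses.
Every node on "CA" is still needed (e.g. by "CAG"), so nothing is freed.
Nodes removed: 0

0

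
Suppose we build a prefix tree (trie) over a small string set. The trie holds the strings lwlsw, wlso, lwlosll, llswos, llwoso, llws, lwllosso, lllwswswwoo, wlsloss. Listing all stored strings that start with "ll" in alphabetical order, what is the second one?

Words with prefix "ll", in lexicographic order: "lllwswswwoo", "llswos", "llwoso", "llws"
The 2nd is llswos.

llswos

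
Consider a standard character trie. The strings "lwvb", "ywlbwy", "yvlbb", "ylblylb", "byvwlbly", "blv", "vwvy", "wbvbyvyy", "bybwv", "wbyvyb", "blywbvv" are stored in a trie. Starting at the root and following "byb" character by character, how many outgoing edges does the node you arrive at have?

1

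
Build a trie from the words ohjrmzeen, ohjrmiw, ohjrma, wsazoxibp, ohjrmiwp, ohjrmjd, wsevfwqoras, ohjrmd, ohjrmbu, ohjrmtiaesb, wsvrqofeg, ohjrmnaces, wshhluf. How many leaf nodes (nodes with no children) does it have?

12

Leaves are exactly the stored words that no other stored word extends.
Those words: "ohjrma", "ohjrmbu", "ohjrmd", "ohjrmiwp", "ohjrmjd", "ohjrmnaces", "ohjrmtiaesb", "ohjrmzeen", "wsazoxibp", "wsevfwqoras", "wshhluf", "wsvrqofeg"
Leaf count: 12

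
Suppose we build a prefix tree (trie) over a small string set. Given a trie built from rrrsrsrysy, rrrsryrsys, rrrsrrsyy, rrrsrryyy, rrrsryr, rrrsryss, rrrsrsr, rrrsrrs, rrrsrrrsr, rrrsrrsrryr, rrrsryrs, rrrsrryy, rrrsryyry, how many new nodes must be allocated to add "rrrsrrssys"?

Walking "rrrsrrssys" from the root, the first 7 characters ("rrrsrrs") follow existing edges; "s" is the first miss.
So 10 − 7 = 3 new nodes.

3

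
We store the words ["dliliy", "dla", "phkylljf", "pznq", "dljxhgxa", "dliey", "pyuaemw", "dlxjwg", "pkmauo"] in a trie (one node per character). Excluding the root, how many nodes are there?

41

Count nodes per top-level branch (shared prefixes stored once):
  'd'-branch (dla, dliey, dliliy, dljxhgxa, dlxjwg): 19 nodes
  'p'-branch (phkylljf, pkmauo, pyuaemw, pznq): 22 nodes
Sum: 41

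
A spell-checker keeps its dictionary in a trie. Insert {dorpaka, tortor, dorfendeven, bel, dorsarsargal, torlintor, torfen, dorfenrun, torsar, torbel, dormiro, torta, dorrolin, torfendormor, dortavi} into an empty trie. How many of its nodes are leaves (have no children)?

Leaves are exactly the stored words that no other stored word extends.
Those words: "bel", "dorfendeven", "dorfenrun", "dormiro", "dorpaka", "dorrolin", "dorsarsargal", "dortavi", "torbel", "torfendormor", "torlintor", "torsar", "torta", "tortor"
Leaf count: 14

14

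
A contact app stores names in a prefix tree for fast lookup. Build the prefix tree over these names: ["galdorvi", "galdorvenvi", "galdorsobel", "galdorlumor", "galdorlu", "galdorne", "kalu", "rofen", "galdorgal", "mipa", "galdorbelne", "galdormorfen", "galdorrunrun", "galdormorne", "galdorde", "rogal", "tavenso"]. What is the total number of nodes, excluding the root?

71

Insert word by word; a character creates a node only if that edge doesn't already exist:
  "galdorvi" → 8 new (g, a, l, d, o, r, v, i)
  "galdorvenvi" → prefix "galdorv" already present; 4 new (e, n, v, i)
  "galdorsobel" → prefix "galdor" already present; 5 new (s, o, b, e, l)
  "galdorlumor" → prefix "galdor" already present; 5 new (l, u, m, o, r)
  "galdorlu" → prefix "galdorlu" already present; 0 new (none)
  "galdorne" → prefix "galdor" already present; 2 new (n, e)
  "kalu" → 4 new (k, a, l, u)
  "rofen" → 5 new (r, o, f, e, n)
  "galdorgal" → prefix "galdor" already present; 3 new (g, a, l)
  "mipa" → 4 new (m, i, p, a)
  "galdorbelne" → prefix "galdor" already present; 5 new (b, e, l, n, e)
  "galdormorfen" → prefix "galdor" already present; 6 new (m, o, r, f, e, n)
  "galdorrunrun" → prefix "galdor" already present; 6 new (r, u, n, r, u, n)
  "galdormorne" → prefix "galdormor" already present; 2 new (n, e)
  "galdorde" → prefix "galdor" already present; 2 new (d, e)
  "rogal" → prefix "ro" already present; 3 new (g, a, l)
  "tavenso" → 7 new (t, a, v, e, n, s, o)
Total nodes = 8 + 4 + 5 + 5 + 0 + 2 + 4 + 5 + 3 + 4 + 5 + 6 + 6 + 2 + 2 + 3 + 7 = 71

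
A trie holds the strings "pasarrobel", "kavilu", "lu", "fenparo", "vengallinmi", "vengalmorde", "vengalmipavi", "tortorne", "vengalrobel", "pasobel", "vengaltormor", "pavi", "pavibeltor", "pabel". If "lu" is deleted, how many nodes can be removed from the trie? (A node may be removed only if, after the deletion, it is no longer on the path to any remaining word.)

A node on "lu"'s path can go only if nothing else ends at it or branches off below it.
No other word shares any prefix with "lu", so all 2 of its nodes go.
Nodes removed: 2

2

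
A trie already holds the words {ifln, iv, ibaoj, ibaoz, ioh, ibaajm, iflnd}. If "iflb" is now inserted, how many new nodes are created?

"ifl" is already a path in the trie; the remaining "b" must be added.
New nodes needed: |"iflb"| − 3 = 4 − 3 = 1.

1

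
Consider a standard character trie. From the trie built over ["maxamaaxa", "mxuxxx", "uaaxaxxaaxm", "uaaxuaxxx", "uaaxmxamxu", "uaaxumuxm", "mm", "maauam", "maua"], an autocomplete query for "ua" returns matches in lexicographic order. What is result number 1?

Words with prefix "ua", in lexicographic order: "uaaxaxxaaxm", "uaaxmxamxu", "uaaxuaxxx", "uaaxumuxm"
Position 1: uaaxaxxaaxm

uaaxaxxaaxm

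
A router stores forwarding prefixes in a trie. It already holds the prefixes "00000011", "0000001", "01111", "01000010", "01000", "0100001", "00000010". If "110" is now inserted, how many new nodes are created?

No existing word starts with "1", so every character of "110" needs a new node.
3 − 0 = 3 new nodes.

3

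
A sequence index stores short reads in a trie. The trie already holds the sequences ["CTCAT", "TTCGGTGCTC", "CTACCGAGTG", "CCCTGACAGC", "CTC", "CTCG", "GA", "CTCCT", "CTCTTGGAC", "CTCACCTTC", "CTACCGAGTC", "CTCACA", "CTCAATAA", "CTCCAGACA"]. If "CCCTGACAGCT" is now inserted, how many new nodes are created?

1

Walking "CCCTGACAGCT" from the root, the first 10 characters ("CCCTGACAGC") follow existing edges; "T" is the first miss.
So 11 − 10 = 1 new nodes.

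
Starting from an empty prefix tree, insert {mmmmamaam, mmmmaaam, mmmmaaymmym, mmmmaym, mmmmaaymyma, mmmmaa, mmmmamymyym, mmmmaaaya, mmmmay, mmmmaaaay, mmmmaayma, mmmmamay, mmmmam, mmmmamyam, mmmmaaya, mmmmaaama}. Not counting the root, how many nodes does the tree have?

For each word, the new-node count is its length minus the longest prefix already in the trie:
  "mmmmamaam" → 9 new (m, m, m, m, a, m, a, a, m)
  "mmmmaaam" → prefix "mmmma" already present; 3 new (a, a, m)
  "mmmmaaymmym" → prefix "mmmmaa" already present; 5 new (y, m, m, y, m)
  "mmmmaym" → prefix "mmmma" already present; 2 new (y, m)
  "mmmmaaymyma" → prefix "mmmmaaym" already present; 3 new (y, m, a)
  "mmmmaa" → prefix "mmmmaa" already present; 0 new (none)
  "mmmmamymyym" → prefix "mmmmam" already present; 5 new (y, m, y, y, m)
  "mmmmaaaya" → prefix "mmmmaaa" already present; 2 new (y, a)
  "mmmmay" → prefix "mmmmay" already present; 0 new (none)
  "mmmmaaaay" → prefix "mmmmaaa" already present; 2 new (a, y)
  "mmmmaayma" → prefix "mmmmaaym" already present; 1 new (a)
  "mmmmamay" → prefix "mmmmama" already present; 1 new (y)
  "mmmmam" → prefix "mmmmam" already present; 0 new (none)
  "mmmmamyam" → prefix "mmmmamy" already present; 2 new (a, m)
  "mmmmaaya" → prefix "mmmmaay" already present; 1 new (a)
  "mmmmaaama" → prefix "mmmmaaam" already present; 1 new (a)
Total nodes = 9 + 3 + 5 + 2 + 3 + 0 + 5 + 2 + 0 + 2 + 1 + 1 + 0 + 2 + 1 + 1 = 37

37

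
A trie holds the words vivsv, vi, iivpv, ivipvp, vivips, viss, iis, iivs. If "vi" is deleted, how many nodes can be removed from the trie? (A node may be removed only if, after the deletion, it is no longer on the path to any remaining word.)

0

Walk "vi" from the leaf back toward the root, removing each node that no remaining word uses.
Every node on "vi" is still needed (e.g. by "vivsv"), so nothing is freed.
Nodes removed: 0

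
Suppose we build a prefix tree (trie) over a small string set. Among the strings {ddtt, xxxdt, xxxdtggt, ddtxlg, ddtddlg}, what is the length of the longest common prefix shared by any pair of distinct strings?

The deepest shared node is where two words last agree before diverging.
e.g. "xxxdt" and "xxxdtggt" share the prefix "xxxdt" of length 5; no pair shares a longer one.
Longest shared-prefix length: 5

5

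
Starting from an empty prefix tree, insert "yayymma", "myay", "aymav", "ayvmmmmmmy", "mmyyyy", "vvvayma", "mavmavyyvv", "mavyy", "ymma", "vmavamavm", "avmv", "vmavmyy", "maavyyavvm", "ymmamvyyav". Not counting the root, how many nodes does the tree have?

78

Insert word by word; a character creates a node only if that edge doesn't already exist:
  "yayymma" → 7 new (y, a, y, y, m, m, a)
  "myay" → 4 new (m, y, a, y)
  "aymav" → 5 new (a, y, m, a, v)
  "ayvmmmmmmy" → prefix "ay" already present; 8 new (v, m, m, m, m, m, m, y)
  "mmyyyy" → prefix "m" already present; 5 new (m, y, y, y, y)
  "vvvayma" → 7 new (v, v, v, a, y, m, a)
  "mavmavyyvv" → prefix "m" already present; 9 new (a, v, m, a, v, y, y, v, v)
  "mavyy" → prefix "mav" already present; 2 new (y, y)
  "ymma" → prefix "y" already present; 3 new (m, m, a)
  "vmavamavm" → prefix "v" already present; 8 new (m, a, v, a, m, a, v, m)
  "avmv" → prefix "a" already present; 3 new (v, m, v)
  "vmavmyy" → prefix "vmav" already present; 3 new (m, y, y)
  "maavyyavvm" → prefix "ma" already present; 8 new (a, v, y, y, a, v, v, m)
  "ymmamvyyav" → prefix "ymma" already present; 6 new (m, v, y, y, a, v)
Total nodes = 7 + 4 + 5 + 8 + 5 + 7 + 9 + 2 + 3 + 8 + 3 + 3 + 8 + 6 = 78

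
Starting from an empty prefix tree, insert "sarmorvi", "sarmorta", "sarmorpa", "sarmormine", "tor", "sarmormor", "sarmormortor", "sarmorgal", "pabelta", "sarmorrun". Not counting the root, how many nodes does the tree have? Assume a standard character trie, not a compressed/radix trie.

37

Count nodes per top-level branch (shared prefixes stored once):
  'p'-branch (pabelta): 7 nodes
  's'-branch (sarmorgal, sarmormine, sarmormor, sarmormortor, sarmorpa, sarmorrun, sarmorta, sarmorvi): 27 nodes
  't'-branch (tor): 3 nodes
Sum: 37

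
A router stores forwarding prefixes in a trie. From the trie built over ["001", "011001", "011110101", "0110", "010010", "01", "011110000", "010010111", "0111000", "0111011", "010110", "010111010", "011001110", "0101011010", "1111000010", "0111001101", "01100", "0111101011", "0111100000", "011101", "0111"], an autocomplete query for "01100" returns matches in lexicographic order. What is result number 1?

Filter for "01100…" and sort: "01100", "011001", "011001110"
Position 1: 01100

01100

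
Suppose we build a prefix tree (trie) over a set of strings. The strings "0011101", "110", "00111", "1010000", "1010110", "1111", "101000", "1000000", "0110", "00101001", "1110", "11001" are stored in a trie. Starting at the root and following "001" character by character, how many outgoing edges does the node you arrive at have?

The children of the "001" node are the distinct next characters among strings starting with "001".
Characters that immediately follow "001" among the stored strings: {0, 1}.
That node has 2 child edges.

2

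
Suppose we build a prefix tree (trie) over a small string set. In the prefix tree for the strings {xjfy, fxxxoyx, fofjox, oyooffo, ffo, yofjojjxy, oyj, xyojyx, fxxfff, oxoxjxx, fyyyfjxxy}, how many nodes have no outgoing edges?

Leaves are exactly the stored words that no other stored word extends.
Those words: "ffo", "fofjox", "fxxfff", "fxxxoyx", "fyyyfjxxy", "oxoxjxx", "oyj", "oyooffo", "xjfy", "xyojyx", "yofjojjxy"
Leaf count: 11

11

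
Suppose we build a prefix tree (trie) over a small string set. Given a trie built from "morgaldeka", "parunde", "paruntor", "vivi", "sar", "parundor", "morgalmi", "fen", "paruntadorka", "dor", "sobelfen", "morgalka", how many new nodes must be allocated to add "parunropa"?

4

"parun" is already a path in the trie; the remaining "ropa" must be added.
Each of the 4 remaining characters creates one node.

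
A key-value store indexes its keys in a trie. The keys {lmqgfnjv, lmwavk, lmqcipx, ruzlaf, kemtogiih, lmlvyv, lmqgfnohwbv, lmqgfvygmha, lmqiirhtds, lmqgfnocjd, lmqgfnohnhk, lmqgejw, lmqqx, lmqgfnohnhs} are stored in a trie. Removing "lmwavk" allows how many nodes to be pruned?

Walk "lmwavk" from the leaf back toward the root, removing each node that no remaining word uses.
The suffix "wavk" (4 nodes) is used only by "lmwavk"; the node for "lm" still has the child "q", so pruning stops there.
Nodes removed: 4

4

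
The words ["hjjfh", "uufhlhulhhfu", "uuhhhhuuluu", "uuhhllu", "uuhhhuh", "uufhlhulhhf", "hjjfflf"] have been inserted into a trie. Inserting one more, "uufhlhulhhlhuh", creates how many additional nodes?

The longest prefix of "uufhlhulhhlhuh" already in the trie is "uufhlhulhh" (length 10).
New nodes needed: |"uufhlhulhhlhuh"| − 10 = 14 − 10 = 4.

4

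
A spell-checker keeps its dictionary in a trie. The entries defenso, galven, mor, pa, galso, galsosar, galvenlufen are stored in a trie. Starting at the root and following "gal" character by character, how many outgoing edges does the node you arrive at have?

2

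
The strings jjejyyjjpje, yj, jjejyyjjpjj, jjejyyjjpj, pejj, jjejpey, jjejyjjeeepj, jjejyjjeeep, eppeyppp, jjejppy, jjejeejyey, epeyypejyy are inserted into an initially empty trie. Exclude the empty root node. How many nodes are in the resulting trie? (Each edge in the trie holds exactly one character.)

For each word, the new-node count is its length minus the longest prefix already in the trie:
  "jjejyyjjpje" → 11 new (j, j, e, j, y, y, j, j, p, j, e)
  "yj" → 2 new (y, j)
  "jjejyyjjpjj" → prefix "jjejyyjjpj" already present; 1 new (j)
  "jjejyyjjpj" → prefix "jjejyyjjpj" already present; 0 new (none)
  "pejj" → 4 new (p, e, j, j)
  "jjejpey" → prefix "jjej" already present; 3 new (p, e, y)
  "jjejyjjeeepj" → prefix "jjejy" already present; 7 new (j, j, e, e, e, p, j)
  "jjejyjjeeep" → prefix "jjejyjjeeep" already present; 0 new (none)
  "eppeyppp" → 8 new (e, p, p, e, y, p, p, p)
  "jjejppy" → prefix "jjejp" already present; 2 new (p, y)
  "jjejeejyey" → prefix "jjej" already present; 6 new (e, e, j, y, e, y)
  "epeyypejyy" → prefix "ep" already present; 8 new (e, y, y, p, e, j, y, y)
Total nodes = 11 + 2 + 1 + 0 + 4 + 3 + 7 + 0 + 8 + 2 + 6 + 8 = 52

52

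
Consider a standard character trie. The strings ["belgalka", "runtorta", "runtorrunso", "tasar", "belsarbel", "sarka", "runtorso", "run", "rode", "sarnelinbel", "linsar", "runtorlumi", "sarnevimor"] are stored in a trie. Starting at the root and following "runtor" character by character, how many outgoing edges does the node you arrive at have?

4

Walk "runtor" from the root, arriving at one node.
Distinct next characters after "runtor": l, r, s, t.
That node has 4 child edges.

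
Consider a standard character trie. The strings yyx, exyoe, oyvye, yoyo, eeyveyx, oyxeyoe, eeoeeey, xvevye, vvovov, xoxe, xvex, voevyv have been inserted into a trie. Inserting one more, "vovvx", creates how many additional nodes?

Walking "vovvx" from the root, the first 2 characters ("vo") follow existing edges; "v" is the first miss.
Each of the 3 remaining characters creates one node.

3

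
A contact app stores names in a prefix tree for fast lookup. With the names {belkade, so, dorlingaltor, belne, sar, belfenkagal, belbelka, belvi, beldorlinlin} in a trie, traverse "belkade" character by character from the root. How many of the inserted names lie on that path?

Traverse "belkade" character by character; count nodes along the way that are marked as word ends.
Prefixes of the query that are stored words: "belkade"
Count: 1

1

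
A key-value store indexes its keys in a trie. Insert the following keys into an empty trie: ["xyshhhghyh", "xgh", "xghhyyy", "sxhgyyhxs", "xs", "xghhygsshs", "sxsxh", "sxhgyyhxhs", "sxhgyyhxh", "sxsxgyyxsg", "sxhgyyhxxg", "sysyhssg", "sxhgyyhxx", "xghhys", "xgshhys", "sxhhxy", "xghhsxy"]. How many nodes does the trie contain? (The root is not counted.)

63

Count nodes per top-level branch (shared prefixes stored once):
  's'-branch (sxhgyyhxh, sxhgyyhxhs, sxhgyyhxs, sxhgyyhxx, sxhgyyhxxg, sxhhxy, sxsxgyyxsg, sxsxh, sysyhssg): 32 nodes
  'x'-branch (xgh, xghhsxy, xghhygsshs, xghhys, xghhyyy, xgshhys, xs, xyshhhghyh): 31 nodes
Sum: 63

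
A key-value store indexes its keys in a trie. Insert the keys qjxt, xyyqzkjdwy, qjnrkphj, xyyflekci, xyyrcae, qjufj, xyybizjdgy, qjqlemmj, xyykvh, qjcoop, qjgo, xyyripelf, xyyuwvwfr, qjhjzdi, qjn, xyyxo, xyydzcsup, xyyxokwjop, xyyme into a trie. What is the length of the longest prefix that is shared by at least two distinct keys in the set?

5

Look for the deepest trie node that still has at least two words in its subtree.
"xyyxo" and "xyyxokwjop" agree on "xyyxo" (5 characters) before diverging; nothing deeper is shared.
Longest shared-prefix length: 5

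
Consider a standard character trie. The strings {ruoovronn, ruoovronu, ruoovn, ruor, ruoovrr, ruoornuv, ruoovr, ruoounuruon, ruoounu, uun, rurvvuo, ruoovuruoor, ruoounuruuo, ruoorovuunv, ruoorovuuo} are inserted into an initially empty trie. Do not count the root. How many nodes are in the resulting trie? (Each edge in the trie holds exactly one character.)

Trace insertions, counting only characters that open a new branch:
  "ruoovronn" → 9 new (r, u, o, o, v, r, o, n, n)
  "ruoovronu" → prefix "ruoovron" already present; 1 new (u)
  "ruoovn" → prefix "ruoov" already present; 1 new (n)
  "ruor" → prefix "ruo" already present; 1 new (r)
  "ruoovrr" → prefix "ruoovr" already present; 1 new (r)
  "ruoornuv" → prefix "ruoo" already present; 4 new (r, n, u, v)
  "ruoovr" → prefix "ruoovr" already present; 0 new (none)
  "ruoounuruon" → prefix "ruoo" already present; 7 new (u, n, u, r, u, o, n)
  "ruoounu" → prefix "ruoounu" already present; 0 new (none)
  "uun" → 3 new (u, u, n)
  "rurvvuo" → prefix "ru" already present; 5 new (r, v, v, u, o)
  "ruoovuruoor" → prefix "ruoov" already present; 6 new (u, r, u, o, o, r)
  "ruoounuruuo" → prefix "ruoounuru" already present; 2 new (u, o)
  "ruoorovuunv" → prefix "ruoor" already present; 6 new (o, v, u, u, n, v)
  "ruoorovuuo" → prefix "ruoorovuu" already present; 1 new (o)
Total nodes = 9 + 1 + 1 + 1 + 1 + 4 + 0 + 7 + 0 + 3 + 5 + 6 + 2 + 6 + 1 = 47

47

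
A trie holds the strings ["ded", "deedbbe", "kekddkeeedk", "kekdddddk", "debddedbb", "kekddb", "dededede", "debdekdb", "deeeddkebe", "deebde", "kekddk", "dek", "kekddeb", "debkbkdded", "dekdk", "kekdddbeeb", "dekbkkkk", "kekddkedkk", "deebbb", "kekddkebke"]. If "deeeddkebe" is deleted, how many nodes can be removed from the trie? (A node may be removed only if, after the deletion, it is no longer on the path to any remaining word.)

After clearing the end-marker at "deeeddkebe", prune upward until reaching a node still needed by another word.
The suffix "eddkebe" (7 nodes) is used only by "deeeddkebe"; the node for "dee" still has the child "d", so pruning stops there.
Nodes removed: 7

7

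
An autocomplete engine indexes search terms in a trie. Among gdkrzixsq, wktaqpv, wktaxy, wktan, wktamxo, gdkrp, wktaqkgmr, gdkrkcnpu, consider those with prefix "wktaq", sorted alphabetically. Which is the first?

Filter for "wktaq…" and sort: "wktaqkgmr", "wktaqpv"
Position 1: wktaqkgmr

wktaqkgmr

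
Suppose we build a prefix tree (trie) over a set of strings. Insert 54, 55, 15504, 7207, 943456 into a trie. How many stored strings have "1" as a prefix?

1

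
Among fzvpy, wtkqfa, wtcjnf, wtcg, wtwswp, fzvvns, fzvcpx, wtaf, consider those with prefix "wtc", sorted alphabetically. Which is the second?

Words with prefix "wtc", in lexicographic order: "wtcg", "wtcjnf"
Position 2: wtcjnf

wtcjnf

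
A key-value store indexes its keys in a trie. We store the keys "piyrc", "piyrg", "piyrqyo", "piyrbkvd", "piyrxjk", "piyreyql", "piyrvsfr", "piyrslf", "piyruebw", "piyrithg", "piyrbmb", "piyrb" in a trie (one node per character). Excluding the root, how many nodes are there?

37

Count nodes per top-level branch (shared prefixes stored once):
  'p'-branch (piyrb, piyrbkvd, piyrbmb, piyrc, piyreyql, piyrg, piyrithg, piyrqyo, piyrslf, piyruebw, piyrvsfr, piyrxjk): 37 nodes
Sum: 37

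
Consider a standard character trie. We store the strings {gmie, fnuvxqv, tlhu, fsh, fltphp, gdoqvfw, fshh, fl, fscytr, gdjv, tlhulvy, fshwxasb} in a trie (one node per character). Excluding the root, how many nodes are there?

For each word, the new-node count is its length minus the longest prefix already in the trie:
  "gmie" → 4 new (g, m, i, e)
  "fnuvxqv" → 7 new (f, n, u, v, x, q, v)
  "tlhu" → 4 new (t, l, h, u)
  "fsh" → prefix "f" already present; 2 new (s, h)
  "fltphp" → prefix "f" already present; 5 new (l, t, p, h, p)
  "gdoqvfw" → prefix "g" already present; 6 new (d, o, q, v, f, w)
  "fshh" → prefix "fsh" already present; 1 new (h)
  "fl" → prefix "fl" already present; 0 new (none)
  "fscytr" → prefix "fs" already present; 4 new (c, y, t, r)
  "gdjv" → prefix "gd" already present; 2 new (j, v)
  "tlhulvy" → prefix "tlhu" already present; 3 new (l, v, y)
  "fshwxasb" → prefix "fsh" already present; 5 new (w, x, a, s, b)
Total nodes = 4 + 7 + 4 + 2 + 5 + 6 + 1 + 0 + 4 + 2 + 3 + 5 = 43

43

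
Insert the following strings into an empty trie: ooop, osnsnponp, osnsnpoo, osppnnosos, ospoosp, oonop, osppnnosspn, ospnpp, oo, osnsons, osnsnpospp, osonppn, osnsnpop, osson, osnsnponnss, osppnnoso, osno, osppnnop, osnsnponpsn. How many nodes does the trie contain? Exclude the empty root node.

Trace insertions, counting only characters that open a new branch:
  "ooop" → 4 new (o, o, o, p)
  "osnsnponp" → prefix "o" already present; 8 new (s, n, s, n, p, o, n, p)
  "osnsnpoo" → prefix "osnsnpo" already present; 1 new (o)
  "osppnnosos" → prefix "os" already present; 8 new (p, p, n, n, o, s, o, s)
  "ospoosp" → prefix "osp" already present; 4 new (o, o, s, p)
  "oonop" → prefix "oo" already present; 3 new (n, o, p)
  "osppnnosspn" → prefix "osppnnos" already present; 3 new (s, p, n)
  "ospnpp" → prefix "osp" already present; 3 new (n, p, p)
  "oo" → prefix "oo" already present; 0 new (none)
  "osnsons" → prefix "osns" already present; 3 new (o, n, s)
  "osnsnpospp" → prefix "osnsnpo" already present; 3 new (s, p, p)
  "osonppn" → prefix "os" already present; 5 new (o, n, p, p, n)
  "osnsnpop" → prefix "osnsnpo" already present; 1 new (p)
  "osson" → prefix "os" already present; 3 new (s, o, n)
  "osnsnponnss" → prefix "osnsnpon" already present; 3 new (n, s, s)
  "osppnnoso" → prefix "osppnnoso" already present; 0 new (none)
  "osno" → prefix "osn" already present; 1 new (o)
  "osppnnop" → prefix "osppnno" already present; 1 new (p)
  "osnsnponpsn" → prefix "osnsnponp" already present; 2 new (s, n)
Total nodes = 4 + 8 + 1 + 8 + 4 + 3 + 3 + 3 + 0 + 3 + 3 + 5 + 1 + 3 + 3 + 0 + 1 + 1 + 2 = 56

56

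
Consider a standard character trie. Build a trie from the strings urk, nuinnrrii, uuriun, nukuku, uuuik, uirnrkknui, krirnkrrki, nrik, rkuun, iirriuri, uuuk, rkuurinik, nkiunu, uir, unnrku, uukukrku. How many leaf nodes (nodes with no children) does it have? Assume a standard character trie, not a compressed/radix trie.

15

A leaf is a node with no children — equivalently, the end of a word that is not a proper prefix of any other stored word.
Those words: "iirriuri", "krirnkrrki", "nkiunu", "nrik", "nuinnrrii", "nukuku", "rkuun", "rkuurinik", "uirnrkknui", "unnrku", "urk", "uukukrku", "uuriun", "uuuik", "uuuk"
Leaf count: 15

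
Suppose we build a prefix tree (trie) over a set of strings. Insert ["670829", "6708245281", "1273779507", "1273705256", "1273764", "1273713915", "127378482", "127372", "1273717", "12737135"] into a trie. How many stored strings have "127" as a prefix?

Filter for entries beginning with "127":
Matches: "1273705256", "12737135", "1273713915", "1273717", "127372", "1273764", "1273779507", "127378482"
Count: 8

8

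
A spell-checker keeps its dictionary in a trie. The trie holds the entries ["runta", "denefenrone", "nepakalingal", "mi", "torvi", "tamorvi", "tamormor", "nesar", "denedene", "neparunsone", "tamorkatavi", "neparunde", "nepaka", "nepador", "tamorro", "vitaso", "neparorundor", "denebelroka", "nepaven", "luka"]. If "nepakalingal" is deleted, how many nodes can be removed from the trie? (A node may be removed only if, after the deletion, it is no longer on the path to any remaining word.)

6

After clearing the end-marker at "nepakalingal", prune upward until reaching a node still needed by another word.
The suffix "lingal" (6 nodes) is used only by "nepakalingal"; "nepaka" is itself a stored word, so pruning stops there.
Nodes removed: 6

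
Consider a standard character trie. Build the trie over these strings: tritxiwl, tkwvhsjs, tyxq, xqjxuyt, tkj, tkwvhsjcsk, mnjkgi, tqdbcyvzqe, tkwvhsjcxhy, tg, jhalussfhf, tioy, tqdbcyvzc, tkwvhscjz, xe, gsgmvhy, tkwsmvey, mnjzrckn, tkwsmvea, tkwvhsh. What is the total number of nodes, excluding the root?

85

Insert word by word; a character creates a node only if that edge doesn't already exist:
  "tritxiwl" → 8 new (t, r, i, t, x, i, w, l)
  "tkwvhsjs" → prefix "t" already present; 7 new (k, w, v, h, s, j, s)
  "tyxq" → prefix "t" already present; 3 new (y, x, q)
  "xqjxuyt" → 7 new (x, q, j, x, u, y, t)
  "tkj" → prefix "tk" already present; 1 new (j)
  "tkwvhsjcsk" → prefix "tkwvhsj" already present; 3 new (c, s, k)
  "mnjkgi" → 6 new (m, n, j, k, g, i)
  "tqdbcyvzqe" → prefix "t" already present; 9 new (q, d, b, c, y, v, z, q, e)
  "tkwvhsjcxhy" → prefix "tkwvhsjc" already present; 3 new (x, h, y)
  "tg" → prefix "t" already present; 1 new (g)
  "jhalussfhf" → 10 new (j, h, a, l, u, s, s, f, h, f)
  "tioy" → prefix "t" already present; 3 new (i, o, y)
  "tqdbcyvzc" → prefix "tqdbcyvz" already present; 1 new (c)
  "tkwvhscjz" → prefix "tkwvhs" already present; 3 new (c, j, z)
  "xe" → prefix "x" already present; 1 new (e)
  "gsgmvhy" → 7 new (g, s, g, m, v, h, y)
  "tkwsmvey" → prefix "tkw" already present; 5 new (s, m, v, e, y)
  "mnjzrckn" → prefix "mnj" already present; 5 new (z, r, c, k, n)
  "tkwsmvea" → prefix "tkwsmve" already present; 1 new (a)
  "tkwvhsh" → prefix "tkwvhs" already present; 1 new (h)
Total nodes = 8 + 7 + 3 + 7 + 1 + 3 + 6 + 9 + 3 + 1 + 10 + 3 + 1 + 3 + 1 + 7 + 5 + 5 + 1 + 1 = 85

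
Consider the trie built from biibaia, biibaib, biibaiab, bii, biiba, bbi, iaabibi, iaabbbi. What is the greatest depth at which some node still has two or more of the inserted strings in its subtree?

7

Look for the deepest trie node that still has at least two words in its subtree.
e.g. "biibaia" and "biibaiab" share the prefix "biibaia" of length 7; no pair shares a longer one.
Longest shared-prefix length: 7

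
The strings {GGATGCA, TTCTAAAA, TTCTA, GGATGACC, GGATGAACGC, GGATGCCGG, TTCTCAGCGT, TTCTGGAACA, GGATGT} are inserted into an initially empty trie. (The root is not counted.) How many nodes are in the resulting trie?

38

For each word, the new-node count is its length minus the longest prefix already in the trie:
  "GGATGCA" → 7 new (G, G, A, T, G, C, A)
  "TTCTAAAA" → 8 new (T, T, C, T, A, A, A, A)
  "TTCTA" → prefix "TTCTA" already present; 0 new (none)
  "GGATGACC" → prefix "GGATG" already present; 3 new (A, C, C)
  "GGATGAACGC" → prefix "GGATGA" already present; 4 new (A, C, G, C)
  "GGATGCCGG" → prefix "GGATGC" already present; 3 new (C, G, G)
  "TTCTCAGCGT" → prefix "TTCT" already present; 6 new (C, A, G, C, G, T)
  "TTCTGGAACA" → prefix "TTCT" already present; 6 new (G, G, A, A, C, A)
  "GGATGT" → prefix "GGATG" already present; 1 new (T)
Total nodes = 7 + 8 + 0 + 3 + 4 + 3 + 6 + 6 + 1 = 38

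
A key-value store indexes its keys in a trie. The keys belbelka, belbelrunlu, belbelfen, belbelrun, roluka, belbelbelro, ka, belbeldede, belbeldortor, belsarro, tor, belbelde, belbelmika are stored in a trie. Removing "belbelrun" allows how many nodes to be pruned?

After clearing the end-marker at "belbelrun", prune upward until reaching a node still needed by another word.
Every node on "belbelrun" is still needed (e.g. by "belbelrunlu"), so nothing is freed.
Nodes removed: 0

0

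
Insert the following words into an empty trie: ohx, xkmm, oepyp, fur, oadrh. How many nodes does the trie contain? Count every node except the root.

Trie structure (* marks end of a word):
(root)
├─ f
│  └─ u
│     └─ r *
├─ o
│  ├─ a
│  │  └─ d
│  │     └─ r
│  │        └─ h *
│  ├─ e
│  │  └─ p
│  │     └─ y
│  │        └─ p *
│  └─ h
│     └─ x *
└─ x
   └─ k
      └─ m
         └─ m *
Counting every labelled node above: 18.

18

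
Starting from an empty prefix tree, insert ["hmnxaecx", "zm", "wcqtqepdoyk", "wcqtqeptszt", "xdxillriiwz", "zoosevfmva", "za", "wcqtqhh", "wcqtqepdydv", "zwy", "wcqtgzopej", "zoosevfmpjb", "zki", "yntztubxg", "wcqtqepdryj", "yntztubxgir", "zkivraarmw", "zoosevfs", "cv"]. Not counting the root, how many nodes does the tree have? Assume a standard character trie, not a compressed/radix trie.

For each word, the new-node count is its length minus the longest prefix already in the trie:
  "hmnxaecx" → 8 new (h, m, n, x, a, e, c, x)
  "zm" → 2 new (z, m)
  "wcqtqepdoyk" → 11 new (w, c, q, t, q, e, p, d, o, y, k)
  "wcqtqeptszt" → prefix "wcqtqep" already present; 4 new (t, s, z, t)
  "xdxillriiwz" → 11 new (x, d, x, i, l, l, r, i, i, w, z)
  "zoosevfmva" → prefix "z" already present; 9 new (o, o, s, e, v, f, m, v, a)
  "za" → prefix "z" already present; 1 new (a)
  "wcqtqhh" → prefix "wcqtq" already present; 2 new (h, h)
  "wcqtqepdydv" → prefix "wcqtqepd" already present; 3 new (y, d, v)
  "zwy" → prefix "z" already present; 2 new (w, y)
  "wcqtgzopej" → prefix "wcqt" already present; 6 new (g, z, o, p, e, j)
  "zoosevfmpjb" → prefix "zoosevfm" already present; 3 new (p, j, b)
  "zki" → prefix "z" already present; 2 new (k, i)
  "yntztubxg" → 9 new (y, n, t, z, t, u, b, x, g)
  "wcqtqepdryj" → prefix "wcqtqepd" already present; 3 new (r, y, j)
  "yntztubxgir" → prefix "yntztubxg" already present; 2 new (i, r)
  "zkivraarmw" → prefix "zki" already present; 7 new (v, r, a, a, r, m, w)
  "zoosevfs" → prefix "zoosevf" already present; 1 new (s)
  "cv" → 2 new (c, v)
Total nodes = 8 + 2 + 11 + 4 + 11 + 9 + 1 + 2 + 3 + 2 + 6 + 3 + 2 + 9 + 3 + 2 + 7 + 1 + 2 = 88

88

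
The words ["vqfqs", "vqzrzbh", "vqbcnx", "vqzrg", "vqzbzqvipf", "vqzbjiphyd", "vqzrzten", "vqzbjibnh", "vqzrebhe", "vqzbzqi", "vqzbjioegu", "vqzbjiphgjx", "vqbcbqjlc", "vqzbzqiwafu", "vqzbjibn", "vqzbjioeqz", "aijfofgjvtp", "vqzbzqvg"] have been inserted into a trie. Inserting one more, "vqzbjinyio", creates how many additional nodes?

The longest prefix of "vqzbjinyio" already in the trie is "vqzbji" (length 6).
So 10 − 6 = 4 new nodes.

4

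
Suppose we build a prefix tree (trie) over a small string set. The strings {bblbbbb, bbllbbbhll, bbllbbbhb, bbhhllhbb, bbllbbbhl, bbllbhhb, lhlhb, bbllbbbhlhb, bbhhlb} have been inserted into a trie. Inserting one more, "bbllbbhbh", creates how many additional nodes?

3

"bbllbb" is already a path in the trie; the remaining "hbh" must be added.
New nodes needed: |"bbllbbhbh"| − 6 = 9 − 6 = 3.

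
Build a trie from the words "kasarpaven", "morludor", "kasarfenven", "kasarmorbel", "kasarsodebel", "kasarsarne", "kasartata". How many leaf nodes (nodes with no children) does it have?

Leaves are exactly the stored words that no other stored word extends.
Those words: "kasarfenven", "kasarmorbel", "kasarpaven", "kasarsarne", "kasarsodebel", "kasartata", "morludor"
Leaf count: 7

7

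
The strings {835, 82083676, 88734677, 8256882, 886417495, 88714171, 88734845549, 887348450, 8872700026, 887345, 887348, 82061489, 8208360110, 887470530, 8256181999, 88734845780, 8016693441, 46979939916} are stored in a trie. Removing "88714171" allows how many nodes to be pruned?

Walk "88714171" from the leaf back toward the root, removing each node that no remaining word uses.
The suffix "14171" (5 nodes) is used only by "88714171"; the node for "887" still has the child "3", so pruning stops there.
Nodes removed: 5

5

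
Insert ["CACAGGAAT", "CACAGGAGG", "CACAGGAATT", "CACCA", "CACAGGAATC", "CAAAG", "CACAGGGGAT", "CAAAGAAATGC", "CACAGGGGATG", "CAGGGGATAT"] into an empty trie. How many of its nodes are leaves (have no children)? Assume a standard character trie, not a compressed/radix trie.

7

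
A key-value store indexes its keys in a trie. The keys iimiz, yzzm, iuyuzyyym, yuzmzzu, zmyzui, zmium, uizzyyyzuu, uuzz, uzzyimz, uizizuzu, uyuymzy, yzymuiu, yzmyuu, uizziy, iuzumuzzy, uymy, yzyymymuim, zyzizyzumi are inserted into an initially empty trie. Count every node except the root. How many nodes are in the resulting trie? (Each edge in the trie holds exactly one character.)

For each word, the new-node count is its length minus the longest prefix already in the trie:
  "iimiz" → 5 new (i, i, m, i, z)
  "yzzm" → 4 new (y, z, z, m)
  "iuyuzyyym" → prefix "i" already present; 8 new (u, y, u, z, y, y, y, m)
  "yuzmzzu" → prefix "y" already present; 6 new (u, z, m, z, z, u)
  "zmyzui" → 6 new (z, m, y, z, u, i)
  "zmium" → prefix "zm" already present; 3 new (i, u, m)
  "uizzyyyzuu" → 10 new (u, i, z, z, y, y, y, z, u, u)
  "uuzz" → prefix "u" already present; 3 new (u, z, z)
  "uzzyimz" → prefix "u" already present; 6 new (z, z, y, i, m, z)
  "uizizuzu" → prefix "uiz" already present; 5 new (i, z, u, z, u)
  "uyuymzy" → prefix "u" already present; 6 new (y, u, y, m, z, y)
  "yzymuiu" → prefix "yz" already present; 5 new (y, m, u, i, u)
  "yzmyuu" → prefix "yz" already present; 4 new (m, y, u, u)
  "uizziy" → prefix "uizz" already present; 2 new (i, y)
  "iuzumuzzy" → prefix "iu" already present; 7 new (z, u, m, u, z, z, y)
  "uymy" → prefix "uy" already present; 2 new (m, y)
  "yzyymymuim" → prefix "yzy" already present; 7 new (y, m, y, m, u, i, m)
  "zyzizyzumi" → prefix "z" already present; 9 new (y, z, i, z, y, z, u, m, i)
Total nodes = 5 + 4 + 8 + 6 + 6 + 3 + 10 + 3 + 6 + 5 + 6 + 5 + 4 + 2 + 7 + 2 + 7 + 9 = 98

98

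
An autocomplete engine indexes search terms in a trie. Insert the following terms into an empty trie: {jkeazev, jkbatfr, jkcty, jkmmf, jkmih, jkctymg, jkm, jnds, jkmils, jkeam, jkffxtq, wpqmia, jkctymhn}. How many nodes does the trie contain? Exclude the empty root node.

41

Trace insertions, counting only characters that open a new branch:
  "jkeazev" → 7 new (j, k, e, a, z, e, v)
  "jkbatfr" → prefix "jk" already present; 5 new (b, a, t, f, r)
  "jkcty" → prefix "jk" already present; 3 new (c, t, y)
  "jkmmf" → prefix "jk" already present; 3 new (m, m, f)
  "jkmih" → prefix "jkm" already present; 2 new (i, h)
  "jkctymg" → prefix "jkcty" already present; 2 new (m, g)
  "jkm" → prefix "jkm" already present; 0 new (none)
  "jnds" → prefix "j" already present; 3 new (n, d, s)
  "jkmils" → prefix "jkmi" already present; 2 new (l, s)
  "jkeam" → prefix "jkea" already present; 1 new (m)
  "jkffxtq" → prefix "jk" already present; 5 new (f, f, x, t, q)
  "wpqmia" → 6 new (w, p, q, m, i, a)
  "jkctymhn" → prefix "jkctym" already present; 2 new (h, n)
Total nodes = 7 + 5 + 3 + 3 + 2 + 2 + 0 + 3 + 2 + 1 + 5 + 6 + 2 = 41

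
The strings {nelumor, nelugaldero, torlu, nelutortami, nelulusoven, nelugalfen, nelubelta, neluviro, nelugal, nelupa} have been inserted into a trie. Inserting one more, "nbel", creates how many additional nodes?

Walking "nbel" from the root, the first 1 characters ("n") follow existing edges; "b" is the first miss.
New nodes needed: |"nbel"| − 1 = 4 − 1 = 3.

3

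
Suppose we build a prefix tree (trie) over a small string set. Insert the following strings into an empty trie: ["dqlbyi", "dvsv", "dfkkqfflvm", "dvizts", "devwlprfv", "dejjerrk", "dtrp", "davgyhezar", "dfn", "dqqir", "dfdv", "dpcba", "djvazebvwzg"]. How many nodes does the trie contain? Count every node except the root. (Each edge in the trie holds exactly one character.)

68

For each word, the new-node count is its length minus the longest prefix already in the trie:
  "dqlbyi" → 6 new (d, q, l, b, y, i)
  "dvsv" → prefix "d" already present; 3 new (v, s, v)
  "dfkkqfflvm" → prefix "d" already present; 9 new (f, k, k, q, f, f, l, v, m)
  "dvizts" → prefix "dv" already present; 4 new (i, z, t, s)
  "devwlprfv" → prefix "d" already present; 8 new (e, v, w, l, p, r, f, v)
  "dejjerrk" → prefix "de" already present; 6 new (j, j, e, r, r, k)
  "dtrp" → prefix "d" already present; 3 new (t, r, p)
  "davgyhezar" → prefix "d" already present; 9 new (a, v, g, y, h, e, z, a, r)
  "dfn" → prefix "df" already present; 1 new (n)
  "dqqir" → prefix "dq" already present; 3 new (q, i, r)
  "dfdv" → prefix "df" already present; 2 new (d, v)
  "dpcba" → prefix "d" already present; 4 new (p, c, b, a)
  "djvazebvwzg" → prefix "d" already present; 10 new (j, v, a, z, e, b, v, w, z, g)
Total nodes = 6 + 3 + 9 + 4 + 8 + 6 + 3 + 9 + 1 + 3 + 2 + 4 + 10 = 68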